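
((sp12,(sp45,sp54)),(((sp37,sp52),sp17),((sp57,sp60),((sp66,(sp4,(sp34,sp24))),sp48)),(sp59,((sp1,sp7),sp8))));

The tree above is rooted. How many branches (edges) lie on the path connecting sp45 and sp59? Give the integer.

The MRCA of sp45 and sp59 is the root of the tree.
From sp45 up to that node: 3 branches. From sp59 up to the same node: 3 branches. Total: 3 + 3 = 6.

6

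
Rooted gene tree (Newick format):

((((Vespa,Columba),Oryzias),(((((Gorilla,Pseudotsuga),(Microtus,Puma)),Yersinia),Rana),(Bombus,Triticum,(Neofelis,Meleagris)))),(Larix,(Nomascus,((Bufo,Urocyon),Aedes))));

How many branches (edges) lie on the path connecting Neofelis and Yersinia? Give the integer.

6

The MRCA of Neofelis and Yersinia is the node subtending (((((Gorilla,Pseudotsuga),(Microtus,Puma)),Yersinia),Rana),(Bombus,Triticum,(Neofelis,Meleagris))).
From Neofelis up to that node: 3 branches. From Yersinia up to the same node: 3 branches. Total: 3 + 3 = 6.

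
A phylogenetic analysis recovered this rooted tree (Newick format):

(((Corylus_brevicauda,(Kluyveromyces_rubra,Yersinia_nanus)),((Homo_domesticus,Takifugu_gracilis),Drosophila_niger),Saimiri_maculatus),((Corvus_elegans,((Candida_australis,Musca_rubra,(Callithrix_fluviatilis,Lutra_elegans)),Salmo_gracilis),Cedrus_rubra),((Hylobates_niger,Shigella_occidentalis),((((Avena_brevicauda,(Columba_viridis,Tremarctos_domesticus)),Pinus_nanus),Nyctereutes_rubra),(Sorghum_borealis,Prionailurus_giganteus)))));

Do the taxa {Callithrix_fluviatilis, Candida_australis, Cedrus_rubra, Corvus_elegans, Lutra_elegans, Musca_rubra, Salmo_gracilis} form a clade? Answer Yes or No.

Yes

The most recent common ancestor of these taxa subtends (Corvus_elegans,((Candida_australis,Musca_rubra,(Callithrix_fluviatilis,Lutra_elegans)),Salmo_gracilis),Cedrus_rubra).
That clade has exactly 7 tips — every listed taxon and nothing else — so the group is monophyletic.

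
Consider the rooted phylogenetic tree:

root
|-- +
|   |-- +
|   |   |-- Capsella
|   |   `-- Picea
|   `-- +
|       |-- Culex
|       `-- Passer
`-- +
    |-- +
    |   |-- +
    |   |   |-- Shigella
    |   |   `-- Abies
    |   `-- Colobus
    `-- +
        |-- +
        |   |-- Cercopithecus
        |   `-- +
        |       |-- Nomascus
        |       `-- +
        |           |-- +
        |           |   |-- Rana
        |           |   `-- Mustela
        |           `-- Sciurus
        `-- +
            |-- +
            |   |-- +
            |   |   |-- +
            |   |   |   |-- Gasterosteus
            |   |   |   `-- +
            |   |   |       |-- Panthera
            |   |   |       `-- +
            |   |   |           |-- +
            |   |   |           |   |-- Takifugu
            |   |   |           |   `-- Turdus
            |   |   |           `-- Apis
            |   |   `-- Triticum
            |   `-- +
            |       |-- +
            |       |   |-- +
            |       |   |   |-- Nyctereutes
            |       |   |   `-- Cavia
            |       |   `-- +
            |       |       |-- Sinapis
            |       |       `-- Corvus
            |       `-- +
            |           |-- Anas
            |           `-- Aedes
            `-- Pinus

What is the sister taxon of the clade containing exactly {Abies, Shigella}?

Colobus

The clade containing exactly {Abies, Shigella} attaches to the tree at the node subtending ((Shigella,Abies),Colobus).
The other lineage descending from that same node — the sister group — is the single tip Colobus.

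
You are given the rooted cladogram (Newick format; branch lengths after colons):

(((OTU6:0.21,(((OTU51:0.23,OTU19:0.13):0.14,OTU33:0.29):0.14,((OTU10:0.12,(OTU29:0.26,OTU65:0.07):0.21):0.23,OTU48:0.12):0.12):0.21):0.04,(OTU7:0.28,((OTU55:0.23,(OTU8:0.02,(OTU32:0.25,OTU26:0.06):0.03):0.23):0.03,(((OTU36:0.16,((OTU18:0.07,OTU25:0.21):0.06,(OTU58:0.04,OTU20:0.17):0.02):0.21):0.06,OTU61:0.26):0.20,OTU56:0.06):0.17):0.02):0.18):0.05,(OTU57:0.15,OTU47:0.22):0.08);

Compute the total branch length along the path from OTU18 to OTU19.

1.63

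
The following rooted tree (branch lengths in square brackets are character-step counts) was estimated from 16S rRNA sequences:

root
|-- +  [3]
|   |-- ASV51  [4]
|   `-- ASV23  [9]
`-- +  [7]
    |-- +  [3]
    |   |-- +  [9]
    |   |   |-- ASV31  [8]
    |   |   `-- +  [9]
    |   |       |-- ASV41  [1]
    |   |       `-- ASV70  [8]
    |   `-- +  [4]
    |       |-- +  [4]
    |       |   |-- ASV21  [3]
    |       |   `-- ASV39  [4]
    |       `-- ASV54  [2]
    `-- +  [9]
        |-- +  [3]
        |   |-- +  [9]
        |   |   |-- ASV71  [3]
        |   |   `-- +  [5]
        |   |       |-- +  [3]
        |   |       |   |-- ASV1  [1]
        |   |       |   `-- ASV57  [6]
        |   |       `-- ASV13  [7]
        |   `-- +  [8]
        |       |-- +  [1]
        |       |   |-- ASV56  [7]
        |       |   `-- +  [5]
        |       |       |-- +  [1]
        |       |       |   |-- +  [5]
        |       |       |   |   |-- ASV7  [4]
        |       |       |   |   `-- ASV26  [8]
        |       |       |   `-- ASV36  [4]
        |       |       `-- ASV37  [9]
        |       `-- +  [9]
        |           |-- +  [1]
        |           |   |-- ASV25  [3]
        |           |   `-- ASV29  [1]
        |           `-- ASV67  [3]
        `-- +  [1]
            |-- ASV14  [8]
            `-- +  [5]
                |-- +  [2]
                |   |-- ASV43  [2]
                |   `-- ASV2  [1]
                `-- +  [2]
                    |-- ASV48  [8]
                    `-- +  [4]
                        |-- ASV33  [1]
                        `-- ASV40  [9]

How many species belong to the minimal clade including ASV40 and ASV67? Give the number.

18

The MRCA of ASV40 and ASV67 is the node subtending (((ASV71,((ASV1,ASV57),ASV13)),((ASV56,(((ASV7,ASV26),ASV36),ASV37)),((ASV25,ASV29),ASV67))),(ASV14,((ASV43,ASV2),(ASV48,(ASV33,ASV40))))).
That clade contains 18 terminal taxa: ASV1, ASV13, ASV14, ASV2, ASV25, ASV26, ASV29, ASV33, ASV36, ASV37, ASV40, ASV43, ASV48, ASV56, ASV57, ASV67, ASV7, ASV71.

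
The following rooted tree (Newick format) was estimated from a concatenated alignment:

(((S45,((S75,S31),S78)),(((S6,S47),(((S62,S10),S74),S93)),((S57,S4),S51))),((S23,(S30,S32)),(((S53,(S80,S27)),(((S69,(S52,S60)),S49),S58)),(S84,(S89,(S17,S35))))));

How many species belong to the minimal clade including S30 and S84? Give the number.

15

The MRCA of S30 and S84 is the node subtending ((S23,(S30,S32)),(((S53,(S80,S27)),(((S69,(S52,S60)),S49),S58)),(S84,(S89,(S17,S35))))).
That clade contains 15 terminal taxa: S17, S23, S27, S30, S32, S35, S49, S52, S53, S58, S60, S69, S80, S84, S89.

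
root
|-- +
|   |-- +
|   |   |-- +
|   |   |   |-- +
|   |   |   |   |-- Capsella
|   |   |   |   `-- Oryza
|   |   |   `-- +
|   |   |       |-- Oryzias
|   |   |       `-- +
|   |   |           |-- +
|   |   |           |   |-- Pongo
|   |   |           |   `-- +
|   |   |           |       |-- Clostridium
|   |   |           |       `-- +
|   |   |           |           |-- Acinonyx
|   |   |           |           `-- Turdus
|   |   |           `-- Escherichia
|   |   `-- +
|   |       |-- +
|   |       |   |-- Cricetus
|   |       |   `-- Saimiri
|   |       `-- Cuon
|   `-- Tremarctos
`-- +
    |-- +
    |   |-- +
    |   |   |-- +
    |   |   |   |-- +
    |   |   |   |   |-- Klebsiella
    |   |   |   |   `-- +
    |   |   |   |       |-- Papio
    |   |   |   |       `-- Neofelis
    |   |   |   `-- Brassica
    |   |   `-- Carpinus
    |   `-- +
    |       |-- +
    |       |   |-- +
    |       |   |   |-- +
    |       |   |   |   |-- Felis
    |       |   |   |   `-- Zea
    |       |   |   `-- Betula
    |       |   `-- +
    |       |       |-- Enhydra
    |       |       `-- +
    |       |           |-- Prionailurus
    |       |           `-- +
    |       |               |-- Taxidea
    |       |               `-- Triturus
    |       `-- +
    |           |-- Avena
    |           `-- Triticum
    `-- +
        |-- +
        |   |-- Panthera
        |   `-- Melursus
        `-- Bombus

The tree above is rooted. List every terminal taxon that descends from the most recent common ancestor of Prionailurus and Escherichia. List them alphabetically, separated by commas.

Acinonyx, Avena, Betula, Bombus, Brassica, Capsella, Carpinus, Clostridium, Cricetus, Cuon, Enhydra, Escherichia, Felis, Klebsiella, Melursus, Neofelis, Oryza, Oryzias, Panthera, Papio, Pongo, Prionailurus, Saimiri, Taxidea, Tremarctos, Triticum, Triturus, Turdus, Zea

Tracing Prionailurus: it sits inside (Prionailurus,(Taxidea,Triturus)).
Tracing Escherichia: it sits inside ((Pongo,(Clostridium,(Acinonyx,Turdus))),Escherichia).
The smallest clade enclosing both is the whole tree (their MRCA is the root), so the answer is all 29 tips in alphabetical order.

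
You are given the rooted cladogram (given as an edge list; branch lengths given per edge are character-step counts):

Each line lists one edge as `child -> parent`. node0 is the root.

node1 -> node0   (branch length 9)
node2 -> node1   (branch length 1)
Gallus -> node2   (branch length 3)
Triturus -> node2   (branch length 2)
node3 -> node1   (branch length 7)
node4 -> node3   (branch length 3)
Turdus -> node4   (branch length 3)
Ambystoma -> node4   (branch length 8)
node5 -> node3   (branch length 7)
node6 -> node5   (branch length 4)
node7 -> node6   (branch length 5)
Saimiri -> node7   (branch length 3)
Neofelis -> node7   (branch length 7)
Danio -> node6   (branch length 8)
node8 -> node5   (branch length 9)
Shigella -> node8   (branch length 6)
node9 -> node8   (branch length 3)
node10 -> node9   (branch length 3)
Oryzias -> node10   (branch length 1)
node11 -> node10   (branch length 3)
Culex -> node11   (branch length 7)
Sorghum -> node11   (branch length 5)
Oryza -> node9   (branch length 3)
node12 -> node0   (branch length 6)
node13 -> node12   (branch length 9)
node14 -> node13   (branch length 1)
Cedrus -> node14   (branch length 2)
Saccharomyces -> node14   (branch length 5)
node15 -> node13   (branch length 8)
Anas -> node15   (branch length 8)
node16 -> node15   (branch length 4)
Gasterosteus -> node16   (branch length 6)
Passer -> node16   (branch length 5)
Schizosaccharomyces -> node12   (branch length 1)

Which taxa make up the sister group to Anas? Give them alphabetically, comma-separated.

Anas attaches to the tree at the node subtending (Anas,(Gasterosteus,Passer)).
The other lineage descending from that same node — the sister group — is (Gasterosteus,Passer); its 2 tips in alphabetical order are the answer.

Gasterosteus, Passer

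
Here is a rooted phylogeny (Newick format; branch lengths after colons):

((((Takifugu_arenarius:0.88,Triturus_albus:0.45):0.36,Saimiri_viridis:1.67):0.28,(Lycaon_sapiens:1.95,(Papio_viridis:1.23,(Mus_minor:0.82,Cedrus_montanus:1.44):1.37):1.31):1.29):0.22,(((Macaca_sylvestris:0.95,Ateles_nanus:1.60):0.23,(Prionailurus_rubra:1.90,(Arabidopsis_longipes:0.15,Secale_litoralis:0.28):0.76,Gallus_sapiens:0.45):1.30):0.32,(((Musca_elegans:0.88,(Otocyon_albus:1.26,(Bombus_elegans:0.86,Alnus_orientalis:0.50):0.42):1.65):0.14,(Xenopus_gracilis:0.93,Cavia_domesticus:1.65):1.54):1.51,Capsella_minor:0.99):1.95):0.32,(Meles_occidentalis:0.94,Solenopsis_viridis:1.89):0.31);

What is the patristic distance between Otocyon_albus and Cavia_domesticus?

6.24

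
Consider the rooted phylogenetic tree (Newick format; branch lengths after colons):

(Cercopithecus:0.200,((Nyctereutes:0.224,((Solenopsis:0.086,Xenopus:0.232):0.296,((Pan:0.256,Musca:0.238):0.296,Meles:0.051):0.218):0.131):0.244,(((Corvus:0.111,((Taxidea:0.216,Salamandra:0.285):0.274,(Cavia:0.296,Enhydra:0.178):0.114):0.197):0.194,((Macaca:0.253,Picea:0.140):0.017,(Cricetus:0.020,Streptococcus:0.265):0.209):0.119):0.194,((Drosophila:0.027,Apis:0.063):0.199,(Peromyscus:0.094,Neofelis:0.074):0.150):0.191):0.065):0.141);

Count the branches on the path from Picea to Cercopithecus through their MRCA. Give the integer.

The MRCA of Picea and Cercopithecus is the root of the tree.
From Picea up to that node: 6 branches. From Cercopithecus up to the same node: 1 branch. Total: 6 + 1 = 7.

7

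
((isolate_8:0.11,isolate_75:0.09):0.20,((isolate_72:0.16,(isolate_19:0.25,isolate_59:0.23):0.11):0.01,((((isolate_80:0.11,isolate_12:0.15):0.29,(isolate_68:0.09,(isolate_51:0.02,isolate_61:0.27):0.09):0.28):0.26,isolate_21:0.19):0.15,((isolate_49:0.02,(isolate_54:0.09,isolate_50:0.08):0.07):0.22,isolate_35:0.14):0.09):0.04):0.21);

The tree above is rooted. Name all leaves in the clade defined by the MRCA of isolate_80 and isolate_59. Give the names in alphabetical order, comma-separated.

Tracing isolate_80: it sits inside (isolate_80,isolate_12).
Tracing isolate_59: it sits inside (isolate_19,isolate_59).
The smallest clade enclosing both is ((isolate_72,(isolate_19,isolate_59)),((((isolate_80,isolate_12),(isolate_68,(isolate_51,isolate_61))),isolate_21),((isolate_49,(isolate_54,isolate_50)),isolate_35))); the answer is its 13 terminal taxa in alphabetical order.

isolate_12, isolate_19, isolate_21, isolate_35, isolate_49, isolate_50, isolate_51, isolate_54, isolate_59, isolate_61, isolate_68, isolate_72, isolate_80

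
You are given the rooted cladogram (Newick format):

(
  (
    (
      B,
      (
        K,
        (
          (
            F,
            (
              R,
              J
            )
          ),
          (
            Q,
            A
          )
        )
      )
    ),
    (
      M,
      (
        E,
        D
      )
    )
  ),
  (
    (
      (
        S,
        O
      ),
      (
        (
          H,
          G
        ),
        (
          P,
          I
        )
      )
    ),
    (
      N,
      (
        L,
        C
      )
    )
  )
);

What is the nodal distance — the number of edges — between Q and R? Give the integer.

5

The MRCA of Q and R is the node subtending ((F,(R,J)),(Q,A)).
From Q up to that node: 2 branches. From R up to the same node: 3 branches. Total: 2 + 3 = 5.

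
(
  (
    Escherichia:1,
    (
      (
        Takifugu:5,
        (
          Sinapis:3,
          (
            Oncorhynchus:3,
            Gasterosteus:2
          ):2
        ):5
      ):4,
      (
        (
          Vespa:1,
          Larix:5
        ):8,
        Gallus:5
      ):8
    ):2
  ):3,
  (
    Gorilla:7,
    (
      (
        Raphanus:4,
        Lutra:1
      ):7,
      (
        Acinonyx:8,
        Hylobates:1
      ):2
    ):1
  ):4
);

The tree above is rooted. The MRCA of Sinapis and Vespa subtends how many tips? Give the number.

7

The MRCA of Sinapis and Vespa is the node subtending ((Takifugu,(Sinapis,(Oncorhynchus,Gasterosteus))),((Vespa,Larix),Gallus)).
That clade contains 7 terminal taxa: Gallus, Gasterosteus, Larix, Oncorhynchus, Sinapis, Takifugu, Vespa.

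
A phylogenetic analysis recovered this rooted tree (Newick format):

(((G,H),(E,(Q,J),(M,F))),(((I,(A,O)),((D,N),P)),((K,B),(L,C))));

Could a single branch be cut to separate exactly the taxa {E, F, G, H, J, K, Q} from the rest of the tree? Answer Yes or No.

No

The MRCA of the listed taxa is the root, so the smallest clade containing them is the whole tree.
That clade also contains A, B, C, D, I, L, M, N, O, P, which are not in the proposed group, so the group is not monophyletic.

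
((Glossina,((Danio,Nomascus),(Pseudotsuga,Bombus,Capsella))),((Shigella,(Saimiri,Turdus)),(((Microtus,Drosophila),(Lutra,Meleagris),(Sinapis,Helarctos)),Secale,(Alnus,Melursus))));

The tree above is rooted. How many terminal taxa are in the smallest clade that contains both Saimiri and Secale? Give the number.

The MRCA of Saimiri and Secale is the node subtending ((Shigella,(Saimiri,Turdus)),(((Microtus,Drosophila),(Lutra,Meleagris),(Sinapis,Helarctos)),Secale,(Alnus,Melursus))).
That clade contains 12 terminal taxa: Alnus, Drosophila, Helarctos, Lutra, Meleagris, Melursus, Microtus, Saimiri, Secale, Shigella, Sinapis, Turdus.

12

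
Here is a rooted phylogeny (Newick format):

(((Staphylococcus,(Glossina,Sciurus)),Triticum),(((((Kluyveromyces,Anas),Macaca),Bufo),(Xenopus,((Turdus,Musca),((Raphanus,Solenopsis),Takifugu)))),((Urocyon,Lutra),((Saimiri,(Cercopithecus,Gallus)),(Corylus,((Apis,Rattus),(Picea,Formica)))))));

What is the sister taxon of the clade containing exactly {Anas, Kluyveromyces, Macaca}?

The clade containing exactly {Anas, Kluyveromyces, Macaca} attaches to the tree at the node subtending (((Kluyveromyces,Anas),Macaca),Bufo).
The other lineage descending from that same node — the sister group — is the single tip Bufo.

Bufo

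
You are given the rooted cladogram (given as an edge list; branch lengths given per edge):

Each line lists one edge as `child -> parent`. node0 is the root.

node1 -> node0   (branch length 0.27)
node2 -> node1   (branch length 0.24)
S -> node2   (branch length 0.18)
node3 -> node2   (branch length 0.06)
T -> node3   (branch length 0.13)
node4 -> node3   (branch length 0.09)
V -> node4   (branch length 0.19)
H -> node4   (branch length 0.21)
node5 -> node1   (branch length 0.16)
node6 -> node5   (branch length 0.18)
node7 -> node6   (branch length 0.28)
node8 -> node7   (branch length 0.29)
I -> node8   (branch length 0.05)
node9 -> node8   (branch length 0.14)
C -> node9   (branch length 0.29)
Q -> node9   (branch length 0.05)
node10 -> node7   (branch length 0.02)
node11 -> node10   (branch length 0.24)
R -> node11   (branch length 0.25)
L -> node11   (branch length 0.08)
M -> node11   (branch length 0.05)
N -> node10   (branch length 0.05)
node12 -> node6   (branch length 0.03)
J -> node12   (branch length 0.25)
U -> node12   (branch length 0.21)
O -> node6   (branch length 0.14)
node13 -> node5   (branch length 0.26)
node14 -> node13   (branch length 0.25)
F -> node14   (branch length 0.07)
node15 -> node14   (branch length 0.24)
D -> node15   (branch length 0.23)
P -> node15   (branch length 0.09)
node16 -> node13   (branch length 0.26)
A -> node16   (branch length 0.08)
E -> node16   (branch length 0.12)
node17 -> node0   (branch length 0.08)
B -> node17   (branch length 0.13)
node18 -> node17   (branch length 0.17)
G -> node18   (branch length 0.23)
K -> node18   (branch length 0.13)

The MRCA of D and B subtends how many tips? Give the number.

22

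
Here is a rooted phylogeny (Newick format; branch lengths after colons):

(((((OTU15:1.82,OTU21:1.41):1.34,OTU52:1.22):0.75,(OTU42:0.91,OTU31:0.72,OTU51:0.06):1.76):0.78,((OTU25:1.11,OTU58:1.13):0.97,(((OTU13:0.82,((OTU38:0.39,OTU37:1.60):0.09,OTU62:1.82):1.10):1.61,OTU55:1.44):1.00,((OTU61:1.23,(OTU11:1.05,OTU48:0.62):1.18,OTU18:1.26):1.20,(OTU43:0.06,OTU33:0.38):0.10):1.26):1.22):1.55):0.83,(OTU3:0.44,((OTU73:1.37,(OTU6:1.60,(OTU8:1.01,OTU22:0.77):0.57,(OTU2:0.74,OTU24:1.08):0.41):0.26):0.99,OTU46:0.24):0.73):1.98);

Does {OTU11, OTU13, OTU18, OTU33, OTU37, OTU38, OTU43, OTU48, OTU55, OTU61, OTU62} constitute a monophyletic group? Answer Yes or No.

The most recent common ancestor of these taxa subtends (((OTU13,((OTU38,OTU37),OTU62)),OTU55),((OTU61,(OTU11,OTU48),OTU18),(OTU43,OTU33))).
That clade has exactly 11 tips — every listed taxon and nothing else — so the group is monophyletic.

Yes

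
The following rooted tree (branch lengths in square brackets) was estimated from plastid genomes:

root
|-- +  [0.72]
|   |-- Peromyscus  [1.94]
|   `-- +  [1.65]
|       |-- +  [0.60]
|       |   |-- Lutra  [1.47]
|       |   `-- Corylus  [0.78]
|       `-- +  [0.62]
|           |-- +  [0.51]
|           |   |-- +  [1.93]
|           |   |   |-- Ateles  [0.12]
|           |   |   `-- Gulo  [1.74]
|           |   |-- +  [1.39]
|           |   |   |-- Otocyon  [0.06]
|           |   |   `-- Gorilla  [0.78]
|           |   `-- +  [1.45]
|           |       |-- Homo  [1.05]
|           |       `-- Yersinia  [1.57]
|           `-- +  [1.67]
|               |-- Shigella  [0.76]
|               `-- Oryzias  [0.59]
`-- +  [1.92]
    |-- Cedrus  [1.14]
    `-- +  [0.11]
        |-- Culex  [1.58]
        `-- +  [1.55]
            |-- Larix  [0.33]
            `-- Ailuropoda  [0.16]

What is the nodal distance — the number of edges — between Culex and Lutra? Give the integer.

7

The MRCA of Culex and Lutra is the root of the tree.
From Culex up to that node: 3 branches. From Lutra up to the same node: 4 branches. Total: 3 + 4 = 7.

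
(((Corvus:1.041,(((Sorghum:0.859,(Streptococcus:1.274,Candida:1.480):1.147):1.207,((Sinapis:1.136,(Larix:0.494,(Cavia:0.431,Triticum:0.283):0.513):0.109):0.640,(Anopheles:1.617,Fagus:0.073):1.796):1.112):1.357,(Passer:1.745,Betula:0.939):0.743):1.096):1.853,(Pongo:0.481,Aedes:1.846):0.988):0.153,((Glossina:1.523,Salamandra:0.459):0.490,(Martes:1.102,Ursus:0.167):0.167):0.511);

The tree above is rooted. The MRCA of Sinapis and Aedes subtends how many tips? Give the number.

14

The MRCA of Sinapis and Aedes is the node subtending ((Corvus,(((Sorghum,(Streptococcus,Candida)),((Sinapis,(Larix,(Cavia,Triticum))),(Anopheles,Fagus))),(Passer,Betula))),(Pongo,Aedes)).
That clade contains 14 terminal taxa: Aedes, Anopheles, Betula, Candida, Cavia, Corvus, Fagus, Larix, Passer, Pongo, Sinapis, Sorghum, Streptococcus, Triticum.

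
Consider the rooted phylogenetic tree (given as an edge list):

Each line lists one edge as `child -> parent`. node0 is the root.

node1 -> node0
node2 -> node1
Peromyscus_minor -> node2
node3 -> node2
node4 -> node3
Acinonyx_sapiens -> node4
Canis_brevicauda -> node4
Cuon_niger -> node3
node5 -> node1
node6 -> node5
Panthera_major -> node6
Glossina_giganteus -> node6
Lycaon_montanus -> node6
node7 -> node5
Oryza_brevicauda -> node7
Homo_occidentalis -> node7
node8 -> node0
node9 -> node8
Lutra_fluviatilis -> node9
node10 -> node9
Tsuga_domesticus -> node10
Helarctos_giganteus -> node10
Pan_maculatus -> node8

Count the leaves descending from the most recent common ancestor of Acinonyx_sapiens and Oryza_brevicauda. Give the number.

9

The MRCA of Acinonyx_sapiens and Oryza_brevicauda is the node subtending ((Peromyscus_minor,((Acinonyx_sapiens,Canis_brevicauda),Cuon_niger)),((Panthera_major,Glossina_giganteus,Lycaon_montanus),(Oryza_brevicauda,Homo_occidentalis))).
That clade contains 9 terminal taxa: Acinonyx_sapiens, Canis_brevicauda, Cuon_niger, Glossina_giganteus, Homo_occidentalis, Lycaon_montanus, Oryza_brevicauda, Panthera_major, Peromyscus_minor.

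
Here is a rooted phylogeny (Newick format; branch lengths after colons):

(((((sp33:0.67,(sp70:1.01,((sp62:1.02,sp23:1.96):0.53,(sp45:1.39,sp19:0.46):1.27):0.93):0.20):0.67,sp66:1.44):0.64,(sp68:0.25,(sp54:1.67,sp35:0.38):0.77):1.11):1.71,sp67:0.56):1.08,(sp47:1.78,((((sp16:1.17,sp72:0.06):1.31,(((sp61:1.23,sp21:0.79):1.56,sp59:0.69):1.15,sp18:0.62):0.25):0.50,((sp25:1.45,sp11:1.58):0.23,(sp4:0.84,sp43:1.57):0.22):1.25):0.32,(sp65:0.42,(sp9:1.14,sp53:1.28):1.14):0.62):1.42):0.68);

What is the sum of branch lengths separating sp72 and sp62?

11.07

The path runs sp72 → … → MRCA → … → sp62; the MRCA is the root of the tree.
Branch lengths along that path: 0.06 + 1.31 + 0.50 + 0.32 + 1.42 + 0.68 + 1.08 + 1.71 + 0.64 + 0.67 + 0.20 + 0.93 + 0.53 + 1.02 = 11.07.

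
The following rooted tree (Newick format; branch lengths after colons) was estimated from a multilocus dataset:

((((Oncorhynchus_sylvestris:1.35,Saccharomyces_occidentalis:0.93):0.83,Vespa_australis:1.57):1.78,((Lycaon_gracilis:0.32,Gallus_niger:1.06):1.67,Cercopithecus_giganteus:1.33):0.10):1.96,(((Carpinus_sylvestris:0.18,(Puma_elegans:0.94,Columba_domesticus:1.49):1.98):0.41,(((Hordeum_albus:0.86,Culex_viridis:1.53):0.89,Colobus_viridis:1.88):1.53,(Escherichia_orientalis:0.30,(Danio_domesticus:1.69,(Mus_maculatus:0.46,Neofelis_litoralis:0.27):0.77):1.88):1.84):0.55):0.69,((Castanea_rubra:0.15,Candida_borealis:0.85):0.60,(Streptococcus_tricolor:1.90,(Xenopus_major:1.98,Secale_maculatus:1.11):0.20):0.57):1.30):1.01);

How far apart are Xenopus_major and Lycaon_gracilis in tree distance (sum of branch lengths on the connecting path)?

9.11

The path runs Xenopus_major → … → MRCA → … → Lycaon_gracilis; the MRCA is the root of the tree.
Branch lengths along that path: 1.98 + 0.20 + 0.57 + 1.30 + 1.01 + 1.96 + 0.10 + 1.67 + 0.32 = 9.11.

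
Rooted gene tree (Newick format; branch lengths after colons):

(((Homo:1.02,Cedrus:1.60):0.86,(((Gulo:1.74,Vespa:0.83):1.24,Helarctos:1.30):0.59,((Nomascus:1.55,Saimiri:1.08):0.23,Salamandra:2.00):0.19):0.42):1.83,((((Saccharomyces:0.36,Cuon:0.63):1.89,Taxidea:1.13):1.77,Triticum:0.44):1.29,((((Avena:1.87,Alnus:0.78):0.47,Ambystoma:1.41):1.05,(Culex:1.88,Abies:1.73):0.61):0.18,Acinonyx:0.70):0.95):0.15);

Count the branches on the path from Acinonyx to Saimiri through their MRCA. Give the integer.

8

The MRCA of Acinonyx and Saimiri is the root of the tree.
From Acinonyx up to that node: 3 branches. From Saimiri up to the same node: 5 branches. Total: 3 + 5 = 8.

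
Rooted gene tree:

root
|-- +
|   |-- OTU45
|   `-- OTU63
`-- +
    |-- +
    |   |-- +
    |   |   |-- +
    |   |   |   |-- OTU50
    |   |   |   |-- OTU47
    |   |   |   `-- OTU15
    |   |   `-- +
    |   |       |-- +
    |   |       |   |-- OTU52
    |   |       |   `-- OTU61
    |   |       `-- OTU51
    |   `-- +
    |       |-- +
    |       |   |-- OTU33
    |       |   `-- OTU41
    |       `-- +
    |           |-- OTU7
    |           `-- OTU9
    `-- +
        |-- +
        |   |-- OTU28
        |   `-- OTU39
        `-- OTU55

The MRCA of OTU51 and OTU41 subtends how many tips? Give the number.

10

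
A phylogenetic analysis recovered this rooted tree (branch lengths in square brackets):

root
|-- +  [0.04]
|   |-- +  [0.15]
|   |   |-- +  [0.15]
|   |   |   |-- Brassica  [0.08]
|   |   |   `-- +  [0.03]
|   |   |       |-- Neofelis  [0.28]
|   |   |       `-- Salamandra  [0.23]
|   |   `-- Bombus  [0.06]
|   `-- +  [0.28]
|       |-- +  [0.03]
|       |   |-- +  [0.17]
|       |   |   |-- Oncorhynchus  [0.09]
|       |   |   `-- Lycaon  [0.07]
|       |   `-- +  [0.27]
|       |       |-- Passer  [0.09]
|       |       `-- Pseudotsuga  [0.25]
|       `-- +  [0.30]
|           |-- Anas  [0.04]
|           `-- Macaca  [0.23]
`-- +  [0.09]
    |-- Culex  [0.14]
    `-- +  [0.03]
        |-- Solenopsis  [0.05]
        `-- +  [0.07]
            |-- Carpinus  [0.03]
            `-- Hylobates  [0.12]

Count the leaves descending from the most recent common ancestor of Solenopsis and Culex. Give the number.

4

The MRCA of Solenopsis and Culex is the node subtending (Culex,(Solenopsis,(Carpinus,Hylobates))).
That clade contains 4 terminal taxa: Carpinus, Culex, Hylobates, Solenopsis.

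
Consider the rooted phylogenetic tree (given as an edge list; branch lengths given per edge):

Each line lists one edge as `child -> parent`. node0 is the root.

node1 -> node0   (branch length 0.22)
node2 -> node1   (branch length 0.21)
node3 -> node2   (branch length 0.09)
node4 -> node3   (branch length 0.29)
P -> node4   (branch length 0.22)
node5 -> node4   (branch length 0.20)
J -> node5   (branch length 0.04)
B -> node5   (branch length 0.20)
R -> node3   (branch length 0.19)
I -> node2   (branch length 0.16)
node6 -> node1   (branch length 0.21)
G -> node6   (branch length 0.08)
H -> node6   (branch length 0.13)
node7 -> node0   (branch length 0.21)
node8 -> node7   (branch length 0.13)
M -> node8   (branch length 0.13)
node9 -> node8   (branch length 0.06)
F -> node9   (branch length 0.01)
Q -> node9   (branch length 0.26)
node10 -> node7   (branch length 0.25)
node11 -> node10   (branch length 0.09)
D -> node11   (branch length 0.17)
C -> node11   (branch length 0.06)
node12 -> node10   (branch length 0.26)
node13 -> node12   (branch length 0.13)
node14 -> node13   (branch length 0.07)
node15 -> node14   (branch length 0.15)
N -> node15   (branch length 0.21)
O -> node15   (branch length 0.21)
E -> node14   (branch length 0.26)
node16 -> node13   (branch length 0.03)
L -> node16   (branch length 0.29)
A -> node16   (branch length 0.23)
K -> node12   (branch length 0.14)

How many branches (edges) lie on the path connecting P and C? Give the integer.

9

The MRCA of P and C is the root of the tree.
From P up to that node: 5 branches. From C up to the same node: 4 branches. Total: 5 + 4 = 9.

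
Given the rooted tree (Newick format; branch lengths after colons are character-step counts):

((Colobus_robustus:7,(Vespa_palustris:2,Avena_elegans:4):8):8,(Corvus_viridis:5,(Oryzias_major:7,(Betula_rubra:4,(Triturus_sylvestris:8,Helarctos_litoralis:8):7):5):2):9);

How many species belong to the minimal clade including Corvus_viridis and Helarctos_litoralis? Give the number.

5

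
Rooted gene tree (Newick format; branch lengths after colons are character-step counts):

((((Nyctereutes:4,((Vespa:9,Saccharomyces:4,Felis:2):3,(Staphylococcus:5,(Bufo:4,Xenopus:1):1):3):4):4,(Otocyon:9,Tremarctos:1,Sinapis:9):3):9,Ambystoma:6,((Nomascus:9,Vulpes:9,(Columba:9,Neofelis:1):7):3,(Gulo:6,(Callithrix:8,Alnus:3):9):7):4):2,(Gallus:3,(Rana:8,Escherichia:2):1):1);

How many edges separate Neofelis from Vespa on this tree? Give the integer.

The MRCA of Neofelis and Vespa is the node subtending (((Nyctereutes,((Vespa,Saccharomyces,Felis),(Staphylococcus,(Bufo,Xenopus)))),(Otocyon,Tremarctos,Sinapis)),Ambystoma,((Nomascus,Vulpes,(Columba,Neofelis)),(Gulo,(Callithrix,Alnus)))).
From Neofelis up to that node: 4 branches. From Vespa up to the same node: 5 branches. Total: 4 + 5 = 9.

9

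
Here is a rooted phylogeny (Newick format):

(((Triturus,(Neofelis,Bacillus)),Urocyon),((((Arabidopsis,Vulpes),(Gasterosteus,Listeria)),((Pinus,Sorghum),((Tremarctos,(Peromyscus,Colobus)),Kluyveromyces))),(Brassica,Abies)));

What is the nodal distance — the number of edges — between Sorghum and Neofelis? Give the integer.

9

The MRCA of Sorghum and Neofelis is the root of the tree.
From Sorghum up to that node: 5 branches. From Neofelis up to the same node: 4 branches. Total: 5 + 4 = 9.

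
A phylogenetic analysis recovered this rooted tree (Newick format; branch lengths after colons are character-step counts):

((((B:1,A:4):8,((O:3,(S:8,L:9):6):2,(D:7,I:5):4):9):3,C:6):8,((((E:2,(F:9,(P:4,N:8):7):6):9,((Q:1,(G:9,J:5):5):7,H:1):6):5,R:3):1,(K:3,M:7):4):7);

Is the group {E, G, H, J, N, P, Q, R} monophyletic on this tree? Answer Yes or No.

The MRCA of the listed taxa subtends (((E,(F,(P,N))),((Q,(G,J)),H)),R).
That clade also contains F, which is not in the proposed group, so the group is not monophyletic.

No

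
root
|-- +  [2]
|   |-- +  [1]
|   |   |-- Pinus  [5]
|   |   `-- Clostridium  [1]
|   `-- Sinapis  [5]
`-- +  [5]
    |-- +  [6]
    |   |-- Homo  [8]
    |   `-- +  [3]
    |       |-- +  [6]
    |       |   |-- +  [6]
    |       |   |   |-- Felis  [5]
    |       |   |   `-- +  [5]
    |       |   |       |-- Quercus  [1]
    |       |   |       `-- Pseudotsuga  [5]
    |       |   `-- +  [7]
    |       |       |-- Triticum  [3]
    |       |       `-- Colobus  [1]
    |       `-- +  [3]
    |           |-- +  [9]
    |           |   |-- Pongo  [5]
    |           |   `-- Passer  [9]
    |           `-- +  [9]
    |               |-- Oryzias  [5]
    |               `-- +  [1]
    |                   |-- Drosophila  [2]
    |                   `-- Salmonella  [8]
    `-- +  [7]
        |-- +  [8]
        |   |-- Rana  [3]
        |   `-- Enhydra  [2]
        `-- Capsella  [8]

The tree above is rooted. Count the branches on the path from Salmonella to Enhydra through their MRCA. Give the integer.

9

The MRCA of Salmonella and Enhydra is the node subtending ((Homo,(((Felis,(Quercus,Pseudotsuga)),(Triticum,Colobus)),((Pongo,Passer),(Oryzias,(Drosophila,Salmonella))))),((Rana,Enhydra),Capsella)).
From Salmonella up to that node: 6 branches. From Enhydra up to the same node: 3 branches. Total: 6 + 3 = 9.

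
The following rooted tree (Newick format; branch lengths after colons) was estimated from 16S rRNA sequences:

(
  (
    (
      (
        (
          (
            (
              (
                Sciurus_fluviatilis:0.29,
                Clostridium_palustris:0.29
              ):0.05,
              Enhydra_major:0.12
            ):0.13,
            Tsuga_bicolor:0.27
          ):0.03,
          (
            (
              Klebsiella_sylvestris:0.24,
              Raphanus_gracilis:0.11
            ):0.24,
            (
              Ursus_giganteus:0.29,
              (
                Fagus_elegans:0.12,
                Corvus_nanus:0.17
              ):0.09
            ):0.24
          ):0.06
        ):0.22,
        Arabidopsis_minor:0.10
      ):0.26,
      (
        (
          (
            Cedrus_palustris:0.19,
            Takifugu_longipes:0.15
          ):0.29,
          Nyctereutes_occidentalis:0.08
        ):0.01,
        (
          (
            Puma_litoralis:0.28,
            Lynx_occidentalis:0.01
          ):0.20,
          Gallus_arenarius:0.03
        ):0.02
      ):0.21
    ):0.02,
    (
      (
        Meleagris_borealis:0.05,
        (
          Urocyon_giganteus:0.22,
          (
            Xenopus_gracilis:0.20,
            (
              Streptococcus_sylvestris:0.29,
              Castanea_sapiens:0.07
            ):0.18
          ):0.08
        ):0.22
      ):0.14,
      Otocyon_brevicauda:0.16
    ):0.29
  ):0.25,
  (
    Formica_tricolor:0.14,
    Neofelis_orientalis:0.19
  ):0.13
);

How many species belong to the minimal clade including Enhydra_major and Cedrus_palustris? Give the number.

16

The MRCA of Enhydra_major and Cedrus_palustris is the node subtending ((((((Sciurus_fluviatilis,Clostridium_palustris),Enhydra_major),Tsuga_bicolor),((Klebsiella_sylvestris,Raphanus_gracilis),(Ursus_giganteus,(Fagus_elegans,Corvus_nanus)))),Arabidopsis_minor),(((Cedrus_palustris,Takifugu_longipes),Nyctereutes_occidentalis),((Puma_litoralis,Lynx_occidentalis),Gallus_arenarius))).
That clade contains 16 terminal taxa: Arabidopsis_minor, Cedrus_palustris, Clostridium_palustris, Corvus_nanus, Enhydra_major, Fagus_elegans, Gallus_arenarius, Klebsiella_sylvestris, Lynx_occidentalis, Nyctereutes_occidentalis, Puma_litoralis, Raphanus_gracilis, Sciurus_fluviatilis, Takifugu_longipes, Tsuga_bicolor, Ursus_giganteus.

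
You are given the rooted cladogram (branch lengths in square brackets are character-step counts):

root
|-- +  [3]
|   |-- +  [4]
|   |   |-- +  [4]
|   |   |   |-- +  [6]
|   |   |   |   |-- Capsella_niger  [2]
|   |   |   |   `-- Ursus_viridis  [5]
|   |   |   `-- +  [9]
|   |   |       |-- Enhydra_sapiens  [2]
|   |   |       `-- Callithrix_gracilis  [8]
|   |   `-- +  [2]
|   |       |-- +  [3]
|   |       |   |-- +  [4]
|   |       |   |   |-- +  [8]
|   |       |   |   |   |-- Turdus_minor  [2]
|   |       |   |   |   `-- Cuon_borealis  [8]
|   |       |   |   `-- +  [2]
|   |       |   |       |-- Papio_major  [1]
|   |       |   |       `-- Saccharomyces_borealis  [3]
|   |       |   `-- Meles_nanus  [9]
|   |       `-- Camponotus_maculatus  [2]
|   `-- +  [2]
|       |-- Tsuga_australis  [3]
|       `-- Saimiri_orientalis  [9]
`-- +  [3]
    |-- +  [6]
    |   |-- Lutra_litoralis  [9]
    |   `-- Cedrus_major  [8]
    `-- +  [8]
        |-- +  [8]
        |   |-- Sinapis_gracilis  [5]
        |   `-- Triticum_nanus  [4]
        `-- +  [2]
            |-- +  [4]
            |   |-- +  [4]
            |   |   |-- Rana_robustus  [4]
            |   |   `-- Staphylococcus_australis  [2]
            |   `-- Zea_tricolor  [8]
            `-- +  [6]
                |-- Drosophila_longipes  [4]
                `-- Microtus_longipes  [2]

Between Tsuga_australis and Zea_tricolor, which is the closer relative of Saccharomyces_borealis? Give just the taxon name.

Tsuga_australis

The MRCA of Saccharomyces_borealis and Tsuga_australis subtends ((((Capsella_niger,Ursus_viridis),(Enhydra_sapiens,Callithrix_gracilis)),((((Turdus_minor,Cuon_borealis),(Papio_major,Saccharomyces_borealis)),Meles_nanus),Camponotus_maculatus)),(Tsuga_australis,Saimiri_orientalis)) (12 taxa).
The MRCA of Saccharomyces_borealis and Zea_tricolor is the root, subtending the entire tree (21 taxa).
The first is nested inside the second, so Saccharomyces_borealis shares a more recent common ancestor with Tsuga_australis.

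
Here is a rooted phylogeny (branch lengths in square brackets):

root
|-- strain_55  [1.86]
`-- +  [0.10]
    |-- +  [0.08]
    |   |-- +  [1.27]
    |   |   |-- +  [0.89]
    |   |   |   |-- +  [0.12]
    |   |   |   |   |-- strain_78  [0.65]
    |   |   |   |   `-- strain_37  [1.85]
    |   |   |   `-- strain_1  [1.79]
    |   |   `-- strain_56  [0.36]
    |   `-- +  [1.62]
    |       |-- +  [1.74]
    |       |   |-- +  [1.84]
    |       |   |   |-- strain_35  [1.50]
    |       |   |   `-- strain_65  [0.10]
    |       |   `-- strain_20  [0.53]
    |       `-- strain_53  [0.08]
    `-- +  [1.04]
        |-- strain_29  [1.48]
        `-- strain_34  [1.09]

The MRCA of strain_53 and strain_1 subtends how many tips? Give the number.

8

The MRCA of strain_53 and strain_1 is the node subtending ((((strain_78,strain_37),strain_1),strain_56),(((strain_35,strain_65),strain_20),strain_53)).
That clade contains 8 terminal taxa: strain_1, strain_20, strain_35, strain_37, strain_53, strain_56, strain_65, strain_78.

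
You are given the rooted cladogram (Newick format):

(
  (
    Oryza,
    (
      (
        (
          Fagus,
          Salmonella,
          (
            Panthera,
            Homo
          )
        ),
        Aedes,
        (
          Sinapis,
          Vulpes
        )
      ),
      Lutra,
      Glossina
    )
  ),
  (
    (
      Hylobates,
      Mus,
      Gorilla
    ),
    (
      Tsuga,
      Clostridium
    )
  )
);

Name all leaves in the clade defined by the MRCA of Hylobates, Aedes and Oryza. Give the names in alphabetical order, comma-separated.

Aedes, Clostridium, Fagus, Glossina, Gorilla, Homo, Hylobates, Lutra, Mus, Oryza, Panthera, Salmonella, Sinapis, Tsuga, Vulpes

Tracing Hylobates: it sits inside (Hylobates,Mus,Gorilla).
Tracing Aedes: it sits inside ((Fagus,Salmonella,(Panthera,Homo)),Aedes,(Sinapis,Vulpes)).
Tracing Oryza: it sits inside (Oryza,(((Fagus,Salmonella,(Panthera,Homo)),Aedes,(Sinapis,Vulpes)),Lutra,Glossina)).
The smallest clade enclosing all 3 is the whole tree (their MRCA is the root), so the answer is all 15 tips in alphabetical order.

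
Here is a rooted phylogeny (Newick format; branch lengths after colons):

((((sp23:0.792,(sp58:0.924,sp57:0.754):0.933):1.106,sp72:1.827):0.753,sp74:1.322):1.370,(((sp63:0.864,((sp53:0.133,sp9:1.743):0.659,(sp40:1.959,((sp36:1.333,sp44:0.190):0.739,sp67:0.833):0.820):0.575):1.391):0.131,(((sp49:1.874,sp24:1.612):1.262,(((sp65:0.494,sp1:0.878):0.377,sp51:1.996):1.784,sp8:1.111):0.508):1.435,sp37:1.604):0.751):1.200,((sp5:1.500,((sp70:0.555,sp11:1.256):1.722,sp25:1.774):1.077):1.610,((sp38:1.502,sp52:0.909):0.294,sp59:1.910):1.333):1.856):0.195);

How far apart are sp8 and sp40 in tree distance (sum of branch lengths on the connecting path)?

7.861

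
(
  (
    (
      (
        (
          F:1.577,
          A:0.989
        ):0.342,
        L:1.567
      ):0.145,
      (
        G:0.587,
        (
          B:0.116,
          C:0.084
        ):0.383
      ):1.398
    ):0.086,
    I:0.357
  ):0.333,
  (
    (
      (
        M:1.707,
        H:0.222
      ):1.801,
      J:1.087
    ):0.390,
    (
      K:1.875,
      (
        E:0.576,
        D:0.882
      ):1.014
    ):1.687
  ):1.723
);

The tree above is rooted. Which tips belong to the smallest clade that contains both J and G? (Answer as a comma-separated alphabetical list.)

Tracing J: it sits inside ((M,H),J).
Tracing G: it sits inside (G,(B,C)).
The smallest clade enclosing both is the whole tree (their MRCA is the root), so the answer is all 13 tips in alphabetical order.

A, B, C, D, E, F, G, H, I, J, K, L, M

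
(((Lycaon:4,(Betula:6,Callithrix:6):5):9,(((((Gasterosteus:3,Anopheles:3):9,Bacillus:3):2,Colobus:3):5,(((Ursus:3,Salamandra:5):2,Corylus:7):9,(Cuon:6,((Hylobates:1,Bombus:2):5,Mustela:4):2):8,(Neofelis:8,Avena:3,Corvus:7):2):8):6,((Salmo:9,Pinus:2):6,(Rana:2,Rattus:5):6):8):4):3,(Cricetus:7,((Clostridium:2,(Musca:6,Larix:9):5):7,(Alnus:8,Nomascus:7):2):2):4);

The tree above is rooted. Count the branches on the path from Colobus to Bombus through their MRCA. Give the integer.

The MRCA of Colobus and Bombus is the node subtending ((((Gasterosteus,Anopheles),Bacillus),Colobus),(((Ursus,Salamandra),Corylus),(Cuon,((Hylobates,Bombus),Mustela)),(Neofelis,Avena,Corvus))).
From Colobus up to that node: 2 branches. From Bombus up to the same node: 5 branches. Total: 2 + 5 = 7.

7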